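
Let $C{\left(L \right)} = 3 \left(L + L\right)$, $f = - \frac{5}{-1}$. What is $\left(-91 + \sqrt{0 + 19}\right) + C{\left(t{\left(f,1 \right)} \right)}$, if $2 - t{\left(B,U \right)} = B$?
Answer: $-109 + \sqrt{19} \approx -104.64$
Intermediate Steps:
$f = 5$ ($f = \left(-5\right) \left(-1\right) = 5$)
$t{\left(B,U \right)} = 2 - B$
$C{\left(L \right)} = 6 L$ ($C{\left(L \right)} = 3 \cdot 2 L = 6 L$)
$\left(-91 + \sqrt{0 + 19}\right) + C{\left(t{\left(f,1 \right)} \right)} = \left(-91 + \sqrt{0 + 19}\right) + 6 \left(2 - 5\right) = \left(-91 + \sqrt{19}\right) + 6 \left(2 - 5\right) = \left(-91 + \sqrt{19}\right) + 6 \left(-3\right) = \left(-91 + \sqrt{19}\right) - 18 = -109 + \sqrt{19}$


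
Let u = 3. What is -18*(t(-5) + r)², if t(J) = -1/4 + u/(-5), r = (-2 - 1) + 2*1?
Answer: -12321/200 ≈ -61.605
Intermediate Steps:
r = -1 (r = -3 + 2 = -1)
t(J) = -17/20 (t(J) = -1/4 + 3/(-5) = -1*¼ + 3*(-⅕) = -¼ - ⅗ = -17/20)
-18*(t(-5) + r)² = -18*(-17/20 - 1)² = -18*(-37/20)² = -18*1369/400 = -12321/200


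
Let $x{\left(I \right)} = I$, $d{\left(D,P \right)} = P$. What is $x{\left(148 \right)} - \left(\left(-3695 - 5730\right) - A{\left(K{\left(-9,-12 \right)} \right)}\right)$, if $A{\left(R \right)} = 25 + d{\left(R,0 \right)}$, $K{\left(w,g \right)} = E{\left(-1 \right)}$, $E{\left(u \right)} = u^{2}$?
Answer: $9598$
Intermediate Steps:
$K{\left(w,g \right)} = 1$ ($K{\left(w,g \right)} = \left(-1\right)^{2} = 1$)
$A{\left(R \right)} = 25$ ($A{\left(R \right)} = 25 + 0 = 25$)
$x{\left(148 \right)} - \left(\left(-3695 - 5730\right) - A{\left(K{\left(-9,-12 \right)} \right)}\right) = 148 - \left(\left(-3695 - 5730\right) - 25\right) = 148 - \left(-9425 - 25\right) = 148 - -9450 = 148 + 9450 = 9598$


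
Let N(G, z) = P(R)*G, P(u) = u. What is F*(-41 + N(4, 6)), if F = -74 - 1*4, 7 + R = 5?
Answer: 3822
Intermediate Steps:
R = -2 (R = -7 + 5 = -2)
N(G, z) = -2*G
F = -78 (F = -74 - 4 = -78)
F*(-41 + N(4, 6)) = -78*(-41 - 2*4) = -78*(-41 - 8) = -78*(-49) = 3822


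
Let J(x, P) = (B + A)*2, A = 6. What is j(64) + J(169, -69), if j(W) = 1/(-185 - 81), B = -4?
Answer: 1063/266 ≈ 3.9962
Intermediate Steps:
J(x, P) = 4 (J(x, P) = (-4 + 6)*2 = 2*2 = 4)
j(W) = -1/266 (j(W) = 1/(-266) = -1/266)
j(64) + J(169, -69) = -1/266 + 4 = 1063/266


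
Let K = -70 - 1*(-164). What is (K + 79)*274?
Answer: 47402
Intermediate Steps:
K = 94 (K = -70 + 164 = 94)
(K + 79)*274 = (94 + 79)*274 = 173*274 = 47402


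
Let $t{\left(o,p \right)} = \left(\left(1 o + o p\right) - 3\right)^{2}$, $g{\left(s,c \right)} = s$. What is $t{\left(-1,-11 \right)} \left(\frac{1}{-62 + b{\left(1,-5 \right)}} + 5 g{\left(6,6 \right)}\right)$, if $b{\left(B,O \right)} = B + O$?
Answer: $\frac{96971}{66} \approx 1469.3$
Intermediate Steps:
$t{\left(o,p \right)} = \left(-3 + o + o p\right)^{2}$ ($t{\left(o,p \right)} = \left(\left(o + o p\right) - 3\right)^{2} = \left(-3 + o + o p\right)^{2}$)
$t{\left(-1,-11 \right)} \left(\frac{1}{-62 + b{\left(1,-5 \right)}} + 5 g{\left(6,6 \right)}\right) = \left(-3 - 1 - -11\right)^{2} \left(\frac{1}{-62 + \left(1 - 5\right)} + 5 \cdot 6\right) = \left(-3 - 1 + 11\right)^{2} \left(\frac{1}{-62 - 4} + 30\right) = 7^{2} \left(\frac{1}{-66} + 30\right) = 49 \left(- \frac{1}{66} + 30\right) = 49 \cdot \frac{1979}{66} = \frac{96971}{66}$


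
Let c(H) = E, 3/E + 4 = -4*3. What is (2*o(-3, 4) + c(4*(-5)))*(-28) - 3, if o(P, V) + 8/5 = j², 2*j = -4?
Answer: -2643/20 ≈ -132.15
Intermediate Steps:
j = -2 (j = (½)*(-4) = -2)
o(P, V) = 12/5 (o(P, V) = -8/5 + (-2)² = -8/5 + 4 = 12/5)
E = -3/16 (E = 3/(-4 - 4*3) = 3/(-4 - 12) = 3/(-16) = 3*(-1/16) = -3/16 ≈ -0.18750)
c(H) = -3/16
(2*o(-3, 4) + c(4*(-5)))*(-28) - 3 = (2*(12/5) - 3/16)*(-28) - 3 = (24/5 - 3/16)*(-28) - 3 = (369/80)*(-28) - 3 = -2583/20 - 3 = -2643/20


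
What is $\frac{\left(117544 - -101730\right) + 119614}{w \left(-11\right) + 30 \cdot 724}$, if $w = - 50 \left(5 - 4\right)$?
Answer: $\frac{169444}{11135} \approx 15.217$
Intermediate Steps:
$w = -50$ ($w = \left(-50\right) 1 = -50$)
$\frac{\left(117544 - -101730\right) + 119614}{w \left(-11\right) + 30 \cdot 724} = \frac{\left(117544 - -101730\right) + 119614}{\left(-50\right) \left(-11\right) + 30 \cdot 724} = \frac{\left(117544 + 101730\right) + 119614}{550 + 21720} = \frac{219274 + 119614}{22270} = 338888 \cdot \frac{1}{22270} = \frac{169444}{11135}$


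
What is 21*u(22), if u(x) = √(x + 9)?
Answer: 21*√31 ≈ 116.92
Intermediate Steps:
u(x) = √(9 + x)
21*u(22) = 21*√(9 + 22) = 21*√31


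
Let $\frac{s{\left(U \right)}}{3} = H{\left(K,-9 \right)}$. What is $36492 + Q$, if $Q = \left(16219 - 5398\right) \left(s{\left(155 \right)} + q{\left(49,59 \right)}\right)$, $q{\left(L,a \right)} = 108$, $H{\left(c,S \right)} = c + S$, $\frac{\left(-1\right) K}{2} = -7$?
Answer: $1367475$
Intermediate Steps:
$K = 14$ ($K = \left(-2\right) \left(-7\right) = 14$)
$H{\left(c,S \right)} = S + c$
$s{\left(U \right)} = 15$ ($s{\left(U \right)} = 3 \left(-9 + 14\right) = 3 \cdot 5 = 15$)
$Q = 1330983$ ($Q = \left(16219 - 5398\right) \left(15 + 108\right) = 10821 \cdot 123 = 1330983$)
$36492 + Q = 36492 + 1330983 = 1367475$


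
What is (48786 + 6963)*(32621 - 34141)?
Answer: -84738480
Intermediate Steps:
(48786 + 6963)*(32621 - 34141) = 55749*(-1520) = -84738480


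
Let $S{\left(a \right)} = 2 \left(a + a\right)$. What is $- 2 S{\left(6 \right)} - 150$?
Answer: $-198$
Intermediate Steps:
$S{\left(a \right)} = 4 a$ ($S{\left(a \right)} = 2 \cdot 2 a = 4 a$)
$- 2 S{\left(6 \right)} - 150 = - 2 \cdot 4 \cdot 6 - 150 = \left(-2\right) 24 - 150 = -48 - 150 = -198$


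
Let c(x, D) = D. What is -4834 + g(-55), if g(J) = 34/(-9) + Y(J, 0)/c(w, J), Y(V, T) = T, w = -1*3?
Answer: -43540/9 ≈ -4837.8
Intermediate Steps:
w = -3
g(J) = -34/9 (g(J) = 34/(-9) + 0/J = 34*(-1/9) + 0 = -34/9 + 0 = -34/9)
-4834 + g(-55) = -4834 - 34/9 = -43540/9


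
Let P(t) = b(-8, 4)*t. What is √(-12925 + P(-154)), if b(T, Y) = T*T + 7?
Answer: 3*I*√2651 ≈ 154.46*I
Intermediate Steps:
b(T, Y) = 7 + T² (b(T, Y) = T² + 7 = 7 + T²)
P(t) = 71*t (P(t) = (7 + (-8)²)*t = (7 + 64)*t = 71*t)
√(-12925 + P(-154)) = √(-12925 + 71*(-154)) = √(-12925 - 10934) = √(-23859) = 3*I*√2651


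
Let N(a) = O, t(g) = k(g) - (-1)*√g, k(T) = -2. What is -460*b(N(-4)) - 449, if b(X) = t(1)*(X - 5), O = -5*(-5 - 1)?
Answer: 11051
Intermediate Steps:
O = 30 (O = -5*(-6) = 30)
t(g) = -2 + √g (t(g) = -2 - (-1)*√g = -2 + √g)
N(a) = 30
b(X) = 5 - X (b(X) = (-2 + √1)*(X - 5) = (-2 + 1)*(-5 + X) = -(-5 + X) = 5 - X)
-460*b(N(-4)) - 449 = -460*(5 - 1*30) - 449 = -460*(5 - 30) - 449 = -460*(-25) - 449 = 11500 - 449 = 11051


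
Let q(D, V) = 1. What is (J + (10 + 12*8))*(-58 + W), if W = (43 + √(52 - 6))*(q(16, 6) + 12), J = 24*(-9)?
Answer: -55110 - 1430*√46 ≈ -64809.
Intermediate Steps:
J = -216
W = 559 + 13*√46 (W = (43 + √(52 - 6))*(1 + 12) = (43 + √46)*13 = 559 + 13*√46 ≈ 647.17)
(J + (10 + 12*8))*(-58 + W) = (-216 + (10 + 12*8))*(-58 + (559 + 13*√46)) = (-216 + (10 + 96))*(501 + 13*√46) = (-216 + 106)*(501 + 13*√46) = -110*(501 + 13*√46) = -55110 - 1430*√46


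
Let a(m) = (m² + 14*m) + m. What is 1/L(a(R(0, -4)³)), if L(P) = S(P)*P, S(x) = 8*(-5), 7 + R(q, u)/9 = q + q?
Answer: -1/2500790060160 ≈ -3.9987e-13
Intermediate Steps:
R(q, u) = -63 + 18*q (R(q, u) = -63 + 9*(q + q) = -63 + 9*(2*q) = -63 + 18*q)
S(x) = -40
a(m) = m² + 15*m
L(P) = -40*P
1/L(a(R(0, -4)³)) = 1/(-40*(-63 + 18*0)³*(15 + (-63 + 18*0)³)) = 1/(-40*(-63 + 0)³*(15 + (-63 + 0)³)) = 1/(-40*(-63)³*(15 + (-63)³)) = 1/(-(-10001880)*(15 - 250047)) = 1/(-(-10001880)*(-250032)) = 1/(-40*62519751504) = 1/(-2500790060160) = -1/2500790060160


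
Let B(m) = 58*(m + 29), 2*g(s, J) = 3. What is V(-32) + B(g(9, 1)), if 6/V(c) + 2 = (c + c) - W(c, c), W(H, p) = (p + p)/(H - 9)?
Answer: 2449942/1385 ≈ 1768.9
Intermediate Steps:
g(s, J) = 3/2 (g(s, J) = (1/2)*3 = 3/2)
W(H, p) = 2*p/(-9 + H) (W(H, p) = (2*p)/(-9 + H) = 2*p/(-9 + H))
B(m) = 1682 + 58*m (B(m) = 58*(29 + m) = 1682 + 58*m)
V(c) = 6/(-2 + 2*c - 2*c/(-9 + c)) (V(c) = 6/(-2 + ((c + c) - 2*c/(-9 + c))) = 6/(-2 + (2*c - 2*c/(-9 + c))) = 6/(-2 + 2*c - 2*c/(-9 + c)))
V(-32) + B(g(9, 1)) = 3*(9 - 1*(-32))/(-32 + (1 - 1*(-32))*(-9 - 32)) + (1682 + 58*(3/2)) = 3*(9 + 32)/(-32 + (1 + 32)*(-41)) + (1682 + 87) = 3*41/(-32 + 33*(-41)) + 1769 = 3*41/(-32 - 1353) + 1769 = 3*41/(-1385) + 1769 = 3*(-1/1385)*41 + 1769 = -123/1385 + 1769 = 2449942/1385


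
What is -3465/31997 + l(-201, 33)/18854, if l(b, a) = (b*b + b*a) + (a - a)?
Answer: 72510399/43090817 ≈ 1.6827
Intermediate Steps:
l(b, a) = b² + a*b (l(b, a) = (b² + a*b) + 0 = b² + a*b)
-3465/31997 + l(-201, 33)/18854 = -3465/31997 - 201*(33 - 201)/18854 = -3465*1/31997 - 201*(-168)*(1/18854) = -495/4571 + 33768*(1/18854) = -495/4571 + 16884/9427 = 72510399/43090817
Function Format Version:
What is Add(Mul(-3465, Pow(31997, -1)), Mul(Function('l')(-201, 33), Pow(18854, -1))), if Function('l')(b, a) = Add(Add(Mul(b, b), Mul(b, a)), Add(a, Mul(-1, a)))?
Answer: Rational(72510399, 43090817) ≈ 1.6827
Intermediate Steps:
Function('l')(b, a) = Add(Pow(b, 2), Mul(a, b)) (Function('l')(b, a) = Add(Add(Pow(b, 2), Mul(a, b)), 0) = Add(Pow(b, 2), Mul(a, b)))
Add(Mul(-3465, Pow(31997, -1)), Mul(Function('l')(-201, 33), Pow(18854, -1))) = Add(Mul(-3465, Pow(31997, -1)), Mul(Mul(-201, Add(33, -201)), Pow(18854, -1))) = Add(Mul(-3465, Rational(1, 31997)), Mul(Mul(-201, -168), Rational(1, 18854))) = Add(Rational(-495, 4571), Mul(33768, Rational(1, 18854))) = Add(Rational(-495, 4571), Rational(16884, 9427)) = Rational(72510399, 43090817)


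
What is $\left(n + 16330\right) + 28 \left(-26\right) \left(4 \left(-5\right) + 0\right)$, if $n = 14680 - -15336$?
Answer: $60906$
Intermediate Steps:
$n = 30016$ ($n = 14680 + 15336 = 30016$)
$\left(n + 16330\right) + 28 \left(-26\right) \left(4 \left(-5\right) + 0\right) = \left(30016 + 16330\right) + 28 \left(-26\right) \left(4 \left(-5\right) + 0\right) = 46346 - 728 \left(-20 + 0\right) = 46346 - -14560 = 46346 + 14560 = 60906$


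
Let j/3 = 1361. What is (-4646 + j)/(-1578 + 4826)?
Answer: -563/3248 ≈ -0.17334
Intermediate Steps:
j = 4083 (j = 3*1361 = 4083)
(-4646 + j)/(-1578 + 4826) = (-4646 + 4083)/(-1578 + 4826) = -563/3248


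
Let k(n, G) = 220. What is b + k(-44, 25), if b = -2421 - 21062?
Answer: -23263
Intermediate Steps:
b = -23483
b + k(-44, 25) = -23483 + 220 = -23263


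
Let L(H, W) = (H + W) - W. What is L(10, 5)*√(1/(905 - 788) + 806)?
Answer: 10*√1225939/39 ≈ 283.90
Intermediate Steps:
L(H, W) = H
L(10, 5)*√(1/(905 - 788) + 806) = 10*√(1/(905 - 788) + 806) = 10*√(1/117 + 806) = 10*√(94303/117) = 10*(√1225939/39) = 10*√1225939/39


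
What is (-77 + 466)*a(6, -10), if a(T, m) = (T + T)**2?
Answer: 56016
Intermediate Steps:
a(T, m) = 4*T**2 (a(T, m) = (2*T)**2 = 4*T**2)
(-77 + 466)*a(6, -10) = (-77 + 466)*(4*6**2) = 389*(4*36) = 389*144 = 56016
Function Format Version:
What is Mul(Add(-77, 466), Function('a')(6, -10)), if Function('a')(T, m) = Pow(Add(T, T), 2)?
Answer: 56016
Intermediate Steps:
Function('a')(T, m) = Mul(4, Pow(T, 2)) (Function('a')(T, m) = Pow(Mul(2, T), 2) = Mul(4, Pow(T, 2)))
Mul(Add(-77, 466), Function('a')(6, -10)) = Mul(Add(-77, 466), Mul(4, Pow(6, 2))) = Mul(389, Mul(4, 36)) = Mul(389, 144) = 56016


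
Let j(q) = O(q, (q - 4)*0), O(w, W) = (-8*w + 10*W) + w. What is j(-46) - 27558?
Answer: -27236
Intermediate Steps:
O(w, W) = -7*w + 10*W
j(q) = -7*q (j(q) = -7*q + 10*((q - 4)*0) = -7*q + 10*((-4 + q)*0) = -7*q + 10*0 = -7*q + 0 = -7*q)
j(-46) - 27558 = -7*(-46) - 27558 = 322 - 27558 = -27236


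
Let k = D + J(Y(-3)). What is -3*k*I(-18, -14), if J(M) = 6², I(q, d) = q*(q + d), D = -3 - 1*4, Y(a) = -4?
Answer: -50112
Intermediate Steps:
D = -7 (D = -3 - 4 = -7)
I(q, d) = q*(d + q)
J(M) = 36
k = 29 (k = -7 + 36 = 29)
-3*k*I(-18, -14) = -87*(-18*(-14 - 18)) = -87*(-18*(-32)) = -87*576 = -3*16704 = -50112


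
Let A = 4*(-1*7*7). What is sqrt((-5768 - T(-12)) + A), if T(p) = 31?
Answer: I*sqrt(5995) ≈ 77.427*I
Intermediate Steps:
A = -196 (A = 4*(-7*7) = 4*(-49) = -196)
sqrt((-5768 - T(-12)) + A) = sqrt((-5768 - 1*31) - 196) = sqrt((-5768 - 31) - 196) = sqrt(-5799 - 196) = sqrt(-5995) = I*sqrt(5995)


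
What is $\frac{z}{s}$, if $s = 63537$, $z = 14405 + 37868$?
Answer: $\frac{52273}{63537} \approx 0.82272$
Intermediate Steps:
$z = 52273$
$\frac{z}{s} = \frac{52273}{63537}$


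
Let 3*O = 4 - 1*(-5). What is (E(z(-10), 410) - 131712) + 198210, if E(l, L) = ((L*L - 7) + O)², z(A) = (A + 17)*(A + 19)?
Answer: 28256331714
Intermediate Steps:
O = 3 (O = (4 - 1*(-5))/3 = (4 + 5)/3 = (⅓)*9 = 3)
z(A) = (17 + A)*(19 + A)
E(l, L) = (-4 + L²)² (E(l, L) = ((L*L - 7) + 3)² = ((L² - 7) + 3)² = ((-7 + L²) + 3)² = (-4 + L²)²)
(E(z(-10), 410) - 131712) + 198210 = ((-4 + 410²)² - 131712) + 198210 = ((-4 + 168100)² - 131712) + 198210 = (168096² - 131712) + 198210 = (28256265216 - 131712) + 198210 = 28256133504 + 198210 = 28256331714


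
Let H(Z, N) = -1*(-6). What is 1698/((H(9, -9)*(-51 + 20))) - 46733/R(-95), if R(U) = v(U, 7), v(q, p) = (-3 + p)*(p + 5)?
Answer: -1462307/1488 ≈ -982.73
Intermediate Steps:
H(Z, N) = 6
v(q, p) = (-3 + p)*(5 + p)
R(U) = 48 (R(U) = -15 + 7² + 2*7 = -15 + 49 + 14 = 48)
1698/((H(9, -9)*(-51 + 20))) - 46733/R(-95) = 1698/((6*(-51 + 20))) - 46733/48 = 1698/((6*(-31))) - 46733*1/48 = 1698/(-186) - 46733/48 = 1698*(-1/186) - 46733/48 = -283/31 - 46733/48 = -1462307/1488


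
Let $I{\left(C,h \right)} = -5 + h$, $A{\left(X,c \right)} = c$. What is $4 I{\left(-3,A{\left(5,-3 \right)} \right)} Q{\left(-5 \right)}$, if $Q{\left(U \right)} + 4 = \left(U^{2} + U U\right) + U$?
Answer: $-1312$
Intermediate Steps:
$Q{\left(U \right)} = -4 + U + 2 U^{2}$ ($Q{\left(U \right)} = -4 + \left(\left(U^{2} + U U\right) + U\right) = -4 + \left(\left(U^{2} + U^{2}\right) + U\right) = -4 + \left(2 U^{2} + U\right) = -4 + \left(U + 2 U^{2}\right) = -4 + U + 2 U^{2}$)
$4 I{\left(-3,A{\left(5,-3 \right)} \right)} Q{\left(-5 \right)} = 4 \left(-5 - 3\right) \left(-4 - 5 + 2 \left(-5\right)^{2}\right) = 4 \left(-8\right) \left(-4 - 5 + 2 \cdot 25\right) = - 32 \left(-4 - 5 + 50\right) = \left(-32\right) 41 = -1312$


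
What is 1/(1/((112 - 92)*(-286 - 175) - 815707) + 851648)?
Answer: 824927/702547429695 ≈ 1.1742e-6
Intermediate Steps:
1/(1/((112 - 92)*(-286 - 175) - 815707) + 851648) = 1/(1/(20*(-461) - 815707) + 851648) = 1/(1/(-9220 - 815707) + 851648) = 1/(1/(-824927) + 851648) = 1/(-1/824927 + 851648) = 1/(702547429695/824927) = 824927/702547429695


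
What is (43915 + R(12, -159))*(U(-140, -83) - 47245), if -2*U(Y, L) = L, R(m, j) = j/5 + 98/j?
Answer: -548924057363/265 ≈ -2.0714e+9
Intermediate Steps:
R(m, j) = 98/j + j/5 (R(m, j) = j*(⅕) + 98/j = j/5 + 98/j = 98/j + j/5)
U(Y, L) = -L/2
(43915 + R(12, -159))*(U(-140, -83) - 47245) = (43915 + (98/(-159) + (⅕)*(-159)))*(-½*(-83) - 47245) = (43915 + (98*(-1/159) - 159/5))*(83/2 - 47245) = (43915 + (-98/159 - 159/5))*(-94407/2) = (43915 - 25771/795)*(-94407/2) = (34886654/795)*(-94407/2) = -548924057363/265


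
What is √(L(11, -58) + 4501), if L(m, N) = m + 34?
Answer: √4546 ≈ 67.424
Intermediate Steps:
L(m, N) = 34 + m
√(L(11, -58) + 4501) = √((34 + 11) + 4501) = √(45 + 4501) = √4546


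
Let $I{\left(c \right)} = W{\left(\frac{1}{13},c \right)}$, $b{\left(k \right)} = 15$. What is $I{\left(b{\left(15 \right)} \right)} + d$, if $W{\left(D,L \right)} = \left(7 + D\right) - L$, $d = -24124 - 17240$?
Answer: $- \frac{537835}{13} \approx -41372.0$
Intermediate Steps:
$d = -41364$
$W{\left(D,L \right)} = 7 + D - L$
$I{\left(c \right)} = \frac{92}{13} - c$ ($I{\left(c \right)} = 7 + \frac{1}{13} - c = \frac{92}{13} - c$)
$I{\left(b{\left(15 \right)} \right)} + d = \left(\frac{92}{13} - 15\right) - 41364 = - \frac{103}{13} - 41364 = - \frac{537835}{13}$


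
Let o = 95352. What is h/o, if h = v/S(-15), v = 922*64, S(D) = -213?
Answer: -7376/2538747 ≈ -0.0029054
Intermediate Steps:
v = 59008
h = -59008/213 (h = 59008/(-213) = 59008*(-1/213) = -59008/213 ≈ -277.03)
h/o = -59008/213/95352 = -59008/213*1/95352 = -7376/2538747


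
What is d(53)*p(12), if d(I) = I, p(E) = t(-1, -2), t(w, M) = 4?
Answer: 212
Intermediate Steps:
p(E) = 4
d(53)*p(12) = 53*4 = 212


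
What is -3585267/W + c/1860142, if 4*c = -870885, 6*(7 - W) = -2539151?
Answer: -162269882565741/18893038181624 ≈ -8.5889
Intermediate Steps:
W = 2539193/6 (W = 7 - ⅙*(-2539151) = 7 + 2539151/6 = 2539193/6 ≈ 4.2320e+5)
c = -870885/4 (c = (¼)*(-870885) = -870885/4 ≈ -2.1772e+5)
-3585267/W + c/1860142 = -3585267/2539193/6 - 870885/4/1860142 = -3585267*6/2539193 - 870885/4*1/1860142 = -21511602/2539193 - 870885/7440568 = -162269882565741/18893038181624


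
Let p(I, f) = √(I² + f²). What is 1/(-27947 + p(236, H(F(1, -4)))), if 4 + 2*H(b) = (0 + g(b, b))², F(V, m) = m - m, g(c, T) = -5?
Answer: -111788/3123916011 - 10*√8929/3123916011 ≈ -3.6087e-5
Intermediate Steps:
F(V, m) = 0
H(b) = 21/2 (H(b) = -2 + (0 - 5)²/2 = -2 + (½)*(-5)² = -2 + (½)*25 = -2 + 25/2 = 21/2)
1/(-27947 + p(236, H(F(1, -4)))) = 1/(-27947 + √(236² + (21/2)²)) = 1/(-27947 + √(55696 + 441/4)) = 1/(-27947 + √(223225/4)) = 1/(-27947 + 5*√8929/2)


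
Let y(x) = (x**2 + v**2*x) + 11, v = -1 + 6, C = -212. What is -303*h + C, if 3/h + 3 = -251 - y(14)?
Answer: -171023/811 ≈ -210.88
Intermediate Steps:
v = 5
y(x) = 11 + x**2 + 25*x (y(x) = (x**2 + 5**2*x) + 11 = (x**2 + 25*x) + 11 = 11 + x**2 + 25*x)
h = -3/811 (h = 3/(-3 + (-251 - (11 + 14**2 + 25*14))) = 3/(-3 + (-251 - (11 + 196 + 350))) = 3/(-3 + (-251 - 1*557)) = 3/(-3 + (-251 - 557)) = 3/(-3 - 808) = 3/(-811) = 3*(-1/811) = -3/811 ≈ -0.0036991)
-303*h + C = -303*(-3/811) - 212 = 909/811 - 212 = -171023/811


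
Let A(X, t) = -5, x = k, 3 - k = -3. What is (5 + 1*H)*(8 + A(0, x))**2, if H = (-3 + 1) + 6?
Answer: 81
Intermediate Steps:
k = 6 (k = 3 - 1*(-3) = 3 + 3 = 6)
x = 6
H = 4 (H = -2 + 6 = 4)
(5 + 1*H)*(8 + A(0, x))**2 = (5 + 1*4)*(8 - 5)**2 = (5 + 4)*3**2 = 9*9 = 81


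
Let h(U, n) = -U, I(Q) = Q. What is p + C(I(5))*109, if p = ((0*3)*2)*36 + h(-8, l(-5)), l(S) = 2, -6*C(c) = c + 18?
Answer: -2459/6 ≈ -409.83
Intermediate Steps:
C(c) = -3 - c/6 (C(c) = -(c + 18)/6 = -(18 + c)/6 = -3 - c/6)
p = 8 (p = ((0*3)*2)*36 - 1*(-8) = (0*2)*36 + 8 = 0*36 + 8 = 0 + 8 = 8)
p + C(I(5))*109 = 8 + (-3 - ⅙*5)*109 = 8 + (-3 - ⅚)*109 = 8 - 23/6*109 = 8 - 2507/6 = -2459/6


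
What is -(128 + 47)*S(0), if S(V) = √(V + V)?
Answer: 0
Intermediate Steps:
S(V) = √2*√V (S(V) = √(2*V) = √2*√V)
-(128 + 47)*S(0) = -(128 + 47)*√2*√0 = -175*√2*0 = -175*0 = -1*0 = 0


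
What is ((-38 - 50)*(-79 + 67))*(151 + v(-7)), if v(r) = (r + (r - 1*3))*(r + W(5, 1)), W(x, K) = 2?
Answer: 249216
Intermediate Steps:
v(r) = (-3 + 2*r)*(2 + r) (v(r) = (r + (r - 1*3))*(r + 2) = (r + (r - 3))*(2 + r) = (r + (-3 + r))*(2 + r) = (-3 + 2*r)*(2 + r))
((-38 - 50)*(-79 + 67))*(151 + v(-7)) = ((-38 - 50)*(-79 + 67))*(151 + (-6 - 7 + 2*(-7)²)) = (-88*(-12))*(151 + (-6 - 7 + 2*49)) = 1056*(151 + (-6 - 7 + 98)) = 1056*(151 + 85) = 1056*236 = 249216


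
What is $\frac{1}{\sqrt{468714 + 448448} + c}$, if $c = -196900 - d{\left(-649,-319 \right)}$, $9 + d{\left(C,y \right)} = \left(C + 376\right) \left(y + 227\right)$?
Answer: $- \frac{222007}{49286190887} - \frac{\sqrt{917162}}{49286190887} \approx -4.5239 \cdot 10^{-6}$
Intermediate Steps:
$d{\left(C,y \right)} = -9 + \left(227 + y\right) \left(376 + C\right)$ ($d{\left(C,y \right)} = -9 + \left(C + 376\right) \left(y + 227\right) = -9 + \left(376 + C\right) \left(227 + y\right) = -9 + \left(227 + y\right) \left(376 + C\right)$)
$c = -222007$ ($c = -196900 - \left(85343 + 227 \left(-649\right) + 376 \left(-319\right) - -207031\right) = -196900 - \left(85343 - 147323 - 119944 + 207031\right) = -196900 - 25107 = -222007$)
$\frac{1}{\sqrt{468714 + 448448} + c} = \frac{1}{\sqrt{468714 + 448448} - 222007} = \frac{1}{\sqrt{917162} - 222007} = \frac{1}{-222007 + \sqrt{917162}}$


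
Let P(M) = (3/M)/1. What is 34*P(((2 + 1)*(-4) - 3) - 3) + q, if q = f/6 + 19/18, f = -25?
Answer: -79/9 ≈ -8.7778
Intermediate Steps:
P(M) = 3/M (P(M) = (3/M)*1 = 3/M)
q = -28/9 (q = -25/6 + 19/18 = -28/9 ≈ -3.1111)
34*P(((2 + 1)*(-4) - 3) - 3) + q = 34*(3/(((2 + 1)*(-4) - 3) - 3)) - 28/9 = 34*(3/((3*(-4) - 3) - 3)) - 28/9 = 34*(3/((-12 - 3) - 3)) - 28/9 = 34*(3/(-15 - 3)) - 28/9 = 34*(3/(-18)) - 28/9 = 34*(3*(-1/18)) - 28/9 = 34*(-1/6) - 28/9 = -17/3 - 28/9 = -79/9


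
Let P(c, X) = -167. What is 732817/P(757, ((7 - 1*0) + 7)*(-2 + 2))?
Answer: -732817/167 ≈ -4388.1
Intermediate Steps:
732817/P(757, ((7 - 1*0) + 7)*(-2 + 2)) = 732817/(-167) = 732817*(-1/167) = -732817/167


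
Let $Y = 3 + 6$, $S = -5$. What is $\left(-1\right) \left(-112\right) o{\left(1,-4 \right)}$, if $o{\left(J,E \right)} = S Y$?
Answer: $-5040$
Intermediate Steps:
$Y = 9$
$o{\left(J,E \right)} = -45$ ($o{\left(J,E \right)} = \left(-5\right) 9 = -45$)
$\left(-1\right) \left(-112\right) o{\left(1,-4 \right)} = \left(-1\right) \left(-112\right) \left(-45\right) = 112 \left(-45\right) = -5040$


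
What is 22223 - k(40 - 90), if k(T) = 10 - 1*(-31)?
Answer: 22182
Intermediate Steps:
k(T) = 41 (k(T) = 10 + 31 = 41)
22223 - k(40 - 90) = 22223 - 1*41 = 22223 - 41 = 22182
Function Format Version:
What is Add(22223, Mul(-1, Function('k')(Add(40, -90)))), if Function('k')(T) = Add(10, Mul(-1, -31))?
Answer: 22182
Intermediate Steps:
Function('k')(T) = 41 (Function('k')(T) = Add(10, 31) = 41)
Add(22223, Mul(-1, Function('k')(Add(40, -90)))) = Add(22223, Mul(-1, 41)) = Add(22223, -41) = 22182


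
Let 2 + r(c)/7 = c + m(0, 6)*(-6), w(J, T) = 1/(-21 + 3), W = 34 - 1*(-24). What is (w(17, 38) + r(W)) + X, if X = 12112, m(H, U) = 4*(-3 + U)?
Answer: 215999/18 ≈ 12000.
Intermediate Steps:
m(H, U) = -12 + 4*U
W = 58 (W = 34 + 24 = 58)
w(J, T) = -1/18 (w(J, T) = 1/(-18) = -1/18)
r(c) = -518 + 7*c (r(c) = -14 + 7*(c + (-12 + 4*6)*(-6)) = -14 + 7*(c + (-12 + 24)*(-6)) = -14 + 7*(c + 12*(-6)) = -14 + 7*(c - 72) = -14 + 7*(-72 + c) = -14 + (-504 + 7*c) = -518 + 7*c)
(w(17, 38) + r(W)) + X = (-1/18 + (-518 + 7*58)) + 12112 = (-1/18 + (-518 + 406)) + 12112 = (-1/18 - 112) + 12112 = -2017/18 + 12112 = 215999/18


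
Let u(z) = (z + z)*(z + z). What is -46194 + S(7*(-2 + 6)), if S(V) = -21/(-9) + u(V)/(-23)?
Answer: -3196633/69 ≈ -46328.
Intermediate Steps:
u(z) = 4*z² (u(z) = (2*z)*(2*z) = 4*z²)
S(V) = 7/3 - 4*V²/23 (S(V) = -21/(-9) + (4*V²)/(-23) = -21*(-⅑) + (4*V²)*(-1/23) = 7/3 - 4*V²/23)
-46194 + S(7*(-2 + 6)) = -46194 + (7/3 - 4*49*(-2 + 6)²/23) = -46194 + (7/3 - 4*(7*4)²/23) = -46194 + (7/3 - 4/23*28²) = -46194 + (7/3 - 4/23*784) = -46194 + (7/3 - 3136/23) = -46194 - 9247/69 = -3196633/69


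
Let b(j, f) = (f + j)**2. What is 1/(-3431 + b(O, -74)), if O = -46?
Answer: 1/10969 ≈ 9.1166e-5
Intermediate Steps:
1/(-3431 + b(O, -74)) = 1/(-3431 + (-74 - 46)**2) = 1/(-3431 + (-120)**2) = 1/(-3431 + 14400) = 1/10969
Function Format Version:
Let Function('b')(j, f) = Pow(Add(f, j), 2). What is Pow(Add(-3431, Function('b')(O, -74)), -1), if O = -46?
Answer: Rational(1, 10969) ≈ 9.1166e-5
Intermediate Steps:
Pow(Add(-3431, Function('b')(O, -74)), -1) = Pow(Add(-3431, Pow(Add(-74, -46), 2)), -1) = Pow(Add(-3431, Pow(-120, 2)), -1) = Pow(Add(-3431, 14400), -1) = Pow(10969, -1) = Rational(1, 10969)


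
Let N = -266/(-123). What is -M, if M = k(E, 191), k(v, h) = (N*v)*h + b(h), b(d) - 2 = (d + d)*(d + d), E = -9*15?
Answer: -3696696/41 ≈ -90163.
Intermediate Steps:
E = -135
N = 266/123 (N = -266*(-1/123) = 266/123 ≈ 2.1626)
b(d) = 2 + 4*d**2 (b(d) = 2 + (d + d)*(d + d) = 2 + (2*d)*(2*d) = 2 + 4*d**2)
k(v, h) = 2 + 4*h**2 + 266*h*v/123 (k(v, h) = (266*v/123)*h + (2 + 4*h**2) = 266*h*v/123 + (2 + 4*h**2) = 2 + 4*h**2 + 266*h*v/123)
M = 3696696/41 (M = 2 + 4*191**2 + (266/123)*191*(-135) = 2 + 4*36481 - 2286270/41 = 2 + 145924 - 2286270/41 = 3696696/41 ≈ 90163.)
-M = -1*3696696/41 = -3696696/41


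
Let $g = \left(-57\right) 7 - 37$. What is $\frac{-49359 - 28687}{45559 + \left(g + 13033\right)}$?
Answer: $- \frac{39023}{29078} \approx -1.342$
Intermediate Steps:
$g = -436$ ($g = -399 - 37 = -436$)
$\frac{-49359 - 28687}{45559 + \left(g + 13033\right)} = \frac{-49359 - 28687}{45559 + \left(-436 + 13033\right)} = - \frac{78046}{45559 + 12597} = - \frac{78046}{58156} = \left(-78046\right) \frac{1}{58156} = - \frac{39023}{29078}$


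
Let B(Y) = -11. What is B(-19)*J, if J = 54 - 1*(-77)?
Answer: -1441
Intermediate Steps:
J = 131 (J = 54 + 77 = 131)
B(-19)*J = -11*131 = -1441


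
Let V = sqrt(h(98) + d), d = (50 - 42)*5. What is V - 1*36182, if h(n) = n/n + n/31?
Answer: -36182 + 37*sqrt(31)/31 ≈ -36175.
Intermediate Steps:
h(n) = 1 + n/31 (h(n) = 1 + n*(1/31) = 1 + n/31)
d = 40 (d = 8*5 = 40)
V = 37*sqrt(31)/31 (V = sqrt((1 + (1/31)*98) + 40) = sqrt((1 + 98/31) + 40) = sqrt(129/31 + 40) = sqrt(1369/31) = 37*sqrt(31)/31 ≈ 6.6454)
V - 1*36182 = 37*sqrt(31)/31 - 1*36182 = 37*sqrt(31)/31 - 36182 = -36182 + 37*sqrt(31)/31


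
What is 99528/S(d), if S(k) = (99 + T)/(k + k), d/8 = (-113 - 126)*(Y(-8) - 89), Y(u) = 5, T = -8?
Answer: 351318528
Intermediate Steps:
d = 160608 (d = 8*((-113 - 126)*(5 - 89)) = 8*(-239*(-84)) = 8*20076 = 160608)
S(k) = 91/(2*k) (S(k) = (99 - 8)/(k + k) = 91/((2*k)) = 91*(1/(2*k)) = 91/(2*k))
99528/S(d) = 99528/(((91/2)/160608)) = 99528/(((91/2)*(1/160608))) = 99528/(13/45888) = 99528*(45888/13) = 351318528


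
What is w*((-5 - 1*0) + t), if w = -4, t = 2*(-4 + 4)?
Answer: 20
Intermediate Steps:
t = 0 (t = 2*0 = 0)
w*((-5 - 1*0) + t) = -4*((-5 - 1*0) + 0) = -4*((-5 + 0) + 0) = -4*(-5 + 0) = -4*(-5) = 20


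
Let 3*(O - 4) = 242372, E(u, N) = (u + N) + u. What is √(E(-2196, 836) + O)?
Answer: 2*√173787/3 ≈ 277.92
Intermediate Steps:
E(u, N) = N + 2*u (E(u, N) = (N + u) + u = N + 2*u)
O = 242384/3 (O = 4 + (⅓)*242372 = 4 + 242372/3 = 242384/3 ≈ 80795.)
√(E(-2196, 836) + O) = √((836 + 2*(-2196)) + 242384/3) = √((836 - 4392) + 242384/3) = √(-3556 + 242384/3) = √(231716/3) = 2*√173787/3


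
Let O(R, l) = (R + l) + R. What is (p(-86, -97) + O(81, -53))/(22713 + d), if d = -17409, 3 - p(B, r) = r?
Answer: 209/5304 ≈ 0.039404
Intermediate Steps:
p(B, r) = 3 - r
O(R, l) = l + 2*R
(p(-86, -97) + O(81, -53))/(22713 + d) = ((3 - 1*(-97)) + (-53 + 2*81))/(22713 - 17409) = ((3 + 97) + (-53 + 162))/5304 = (100 + 109)*(1/5304) = 209*(1/5304) = 209/5304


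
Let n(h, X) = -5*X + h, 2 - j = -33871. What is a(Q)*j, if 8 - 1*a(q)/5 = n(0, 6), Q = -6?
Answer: 6435870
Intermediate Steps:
j = 33873 (j = 2 - 1*(-33871) = 2 + 33871 = 33873)
n(h, X) = h - 5*X
a(q) = 190 (a(q) = 40 - 5*(0 - 5*6) = 40 - 5*(0 - 30) = 40 - 5*(-30) = 40 + 150 = 190)
a(Q)*j = 190*33873 = 6435870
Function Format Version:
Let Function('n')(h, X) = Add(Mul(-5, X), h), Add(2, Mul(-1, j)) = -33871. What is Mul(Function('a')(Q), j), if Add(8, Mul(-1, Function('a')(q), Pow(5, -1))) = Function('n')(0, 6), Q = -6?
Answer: 6435870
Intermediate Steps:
j = 33873 (j = Add(2, Mul(-1, -33871)) = Add(2, 33871) = 33873)
Function('n')(h, X) = Add(h, Mul(-5, X))
Function('a')(q) = 190 (Function('a')(q) = Add(40, Mul(-5, Add(0, Mul(-5, 6)))) = Add(40, Mul(-5, Add(0, -30))) = Add(40, Mul(-5, -30)) = Add(40, 150) = 190)
Mul(Function('a')(Q), j) = Mul(190, 33873) = 6435870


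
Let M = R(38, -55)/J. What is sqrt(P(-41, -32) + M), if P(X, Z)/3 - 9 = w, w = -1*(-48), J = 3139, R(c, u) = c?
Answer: 19*sqrt(4667693)/3139 ≈ 13.077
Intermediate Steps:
M = 38/3139 ≈ 0.012106
w = 48
P(X, Z) = 171 (P(X, Z) = 27 + 3*48 = 27 + 144 = 171)
sqrt(P(-41, -32) + M) = sqrt(171 + 38/3139) = sqrt(536807/3139) = 19*sqrt(4667693)/3139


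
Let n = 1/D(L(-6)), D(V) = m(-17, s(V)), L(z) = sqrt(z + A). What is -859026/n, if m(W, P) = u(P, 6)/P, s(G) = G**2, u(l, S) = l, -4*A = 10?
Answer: -859026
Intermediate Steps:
A = -5/2 (A = -1/4*10 = -5/2 ≈ -2.5000)
L(z) = sqrt(-5/2 + z) (L(z) = sqrt(z - 5/2) = sqrt(-5/2 + z))
m(W, P) = 1 (m(W, P) = P/P = 1)
D(V) = 1
n = 1 (n = 1/1 = 1)
-859026/n = -859026/1 = -859026*1 = -859026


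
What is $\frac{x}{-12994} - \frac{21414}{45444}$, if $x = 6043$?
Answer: $- \frac{23036317}{24604139} \approx -0.93628$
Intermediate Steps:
$\frac{x}{-12994} - \frac{21414}{45444} = \frac{6043}{-12994} - \frac{21414}{45444} = 6043 \left(- \frac{1}{12994}\right) - \frac{3569}{7574} = - \frac{6043}{12994} - \frac{3569}{7574} = - \frac{23036317}{24604139}$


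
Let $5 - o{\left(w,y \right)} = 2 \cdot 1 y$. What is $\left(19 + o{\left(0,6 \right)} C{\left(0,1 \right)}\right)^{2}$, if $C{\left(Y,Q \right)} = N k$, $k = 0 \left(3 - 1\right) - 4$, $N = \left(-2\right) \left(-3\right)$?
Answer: $34969$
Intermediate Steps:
$o{\left(w,y \right)} = 5 - 2 y$ ($o{\left(w,y \right)} = 5 - 2 \cdot 1 y = 5 - 2 y$)
$N = 6$
$k = -4$ ($k = 0 \cdot 2 - 4 = 0 - 4 = -4$)
$C{\left(Y,Q \right)} = -24$ ($C{\left(Y,Q \right)} = 6 \left(-4\right) = -24$)
$\left(19 + o{\left(0,6 \right)} C{\left(0,1 \right)}\right)^{2} = \left(19 + \left(5 - 12\right) \left(-24\right)\right)^{2} = \left(19 - -168\right)^{2} = \left(19 + 168\right)^{2} = 187^{2} = 34969$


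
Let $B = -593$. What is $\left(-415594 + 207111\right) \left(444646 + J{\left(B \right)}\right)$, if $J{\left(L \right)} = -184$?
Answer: $-92662771146$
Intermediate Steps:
$\left(-415594 + 207111\right) \left(444646 + J{\left(B \right)}\right) = \left(-415594 + 207111\right) \left(444646 - 184\right) = \left(-208483\right) 444462 = -92662771146$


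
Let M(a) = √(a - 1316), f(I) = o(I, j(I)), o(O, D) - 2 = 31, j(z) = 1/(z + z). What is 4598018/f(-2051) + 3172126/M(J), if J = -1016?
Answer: 4598018/33 - 1586063*I*√583/583 ≈ 1.3933e+5 - 65688.0*I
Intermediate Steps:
j(z) = 1/(2*z)
o(O, D) = 33 (o(O, D) = 2 + 31 = 33)
f(I) = 33
M(a) = √(-1316 + a)
4598018/f(-2051) + 3172126/M(J) = 4598018/33 + 3172126/(√(-1316 - 1016)) = 4598018*(1/33) + 3172126/(√(-2332)) = 4598018/33 + 3172126/((2*I*√583)) = 4598018/33 + 3172126*(-I*√583/1166) = 4598018/33 - 1586063*I*√583/583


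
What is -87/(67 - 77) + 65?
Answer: 737/10 ≈ 73.700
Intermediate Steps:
-87/(67 - 77) + 65 = -87/(-10) + 65 = -87*(-⅒) + 65 = 87/10 + 65 = 737/10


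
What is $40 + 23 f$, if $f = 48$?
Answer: $1144$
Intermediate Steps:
$40 + 23 f = 40 + 23 \cdot 48 = 40 + 1104 = 1144$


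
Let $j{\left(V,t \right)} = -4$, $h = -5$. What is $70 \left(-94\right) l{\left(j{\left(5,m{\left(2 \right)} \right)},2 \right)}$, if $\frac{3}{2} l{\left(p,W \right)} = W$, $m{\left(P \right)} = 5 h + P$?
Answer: $- \frac{26320}{3} \approx -8773.3$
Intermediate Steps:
$m{\left(P \right)} = -25 + P$ ($m{\left(P \right)} = 5 \left(-5\right) + P = -25 + P$)
$l{\left(p,W \right)} = \frac{2 W}{3}$
$70 \left(-94\right) l{\left(j{\left(5,m{\left(2 \right)} \right)},2 \right)} = 70 \left(-94\right) \frac{2}{3} \cdot 2 = \left(-6580\right) \frac{4}{3} = - \frac{26320}{3}$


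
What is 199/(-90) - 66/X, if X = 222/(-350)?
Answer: 339137/3330 ≈ 101.84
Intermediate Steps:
X = -111/175 (X = 222*(-1/350) = -111/175 ≈ -0.63429)
199/(-90) - 66/X = 199/(-90) - 66/(-111/175) = 199*(-1/90) - 66*(-175/111) = -199/90 + 3850/37 = 339137/3330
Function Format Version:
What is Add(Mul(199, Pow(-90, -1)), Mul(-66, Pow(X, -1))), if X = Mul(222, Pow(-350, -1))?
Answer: Rational(339137, 3330) ≈ 101.84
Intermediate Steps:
X = Rational(-111, 175) (X = Mul(222, Rational(-1, 350)) = Rational(-111, 175) ≈ -0.63429)
Add(Mul(199, Pow(-90, -1)), Mul(-66, Pow(X, -1))) = Add(Mul(199, Pow(-90, -1)), Mul(-66, Pow(Rational(-111, 175), -1))) = Add(Mul(199, Rational(-1, 90)), Mul(-66, Rational(-175, 111))) = Add(Rational(-199, 90), Rational(3850, 37)) = Rational(339137, 3330)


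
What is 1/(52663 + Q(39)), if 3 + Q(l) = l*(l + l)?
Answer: 1/55702 ≈ 1.7953e-5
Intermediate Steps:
Q(l) = -3 + 2*l**2 (Q(l) = -3 + l*(l + l) = -3 + l*(2*l) = -3 + 2*l**2)
1/(52663 + Q(39)) = 1/(52663 + (-3 + 2*39**2)) = 1/(52663 + (-3 + 2*1521)) = 1/(52663 + (-3 + 3042)) = 1/(52663 + 3039) = 1/55702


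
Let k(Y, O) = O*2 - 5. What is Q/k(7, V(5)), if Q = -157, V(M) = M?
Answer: -157/5 ≈ -31.400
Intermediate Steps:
k(Y, O) = -5 + 2*O (k(Y, O) = 2*O - 5 = -5 + 2*O)
Q/k(7, V(5)) = -157/(-5 + 2*5) = -157/(-5 + 10) = -157/5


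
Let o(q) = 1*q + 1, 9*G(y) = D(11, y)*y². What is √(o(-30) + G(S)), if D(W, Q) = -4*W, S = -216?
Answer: 25*I*√365 ≈ 477.62*I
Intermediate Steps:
G(y) = -44*y²/9 (G(y) = ((-4*11)*y²)/9 = (-44*y²)/9 = -44*y²/9)
o(q) = 1 + q (o(q) = q + 1 = 1 + q)
√(o(-30) + G(S)) = √((1 - 30) - 44/9*(-216)²) = √(-29 - 44/9*46656) = √(-29 - 228096) = √(-228125) = 25*I*√365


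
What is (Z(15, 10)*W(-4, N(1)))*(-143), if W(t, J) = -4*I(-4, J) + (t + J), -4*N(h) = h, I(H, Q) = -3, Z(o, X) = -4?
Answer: 4433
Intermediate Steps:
N(h) = -h/4
W(t, J) = 12 + J + t (W(t, J) = -4*(-3) + (t + J) = 12 + (J + t) = 12 + J + t)
(Z(15, 10)*W(-4, N(1)))*(-143) = -4*(12 - ¼*1 - 4)*(-143) = -4*(12 - ¼ - 4)*(-143) = -4*31/4*(-143) = -31*(-143) = 4433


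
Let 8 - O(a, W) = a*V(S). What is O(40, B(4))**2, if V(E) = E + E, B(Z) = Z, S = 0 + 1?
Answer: 5184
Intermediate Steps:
S = 1
V(E) = 2*E
O(a, W) = 8 - 2*a (O(a, W) = 8 - a*2*1 = 8 - a*2 = 8 - 2*a)
O(40, B(4))**2 = (8 - 2*40)**2 = (8 - 80)**2 = (-72)**2 = 5184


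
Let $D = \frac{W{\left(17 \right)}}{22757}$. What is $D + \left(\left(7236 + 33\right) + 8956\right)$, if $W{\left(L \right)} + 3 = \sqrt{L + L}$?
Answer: $\frac{369232322}{22757} + \frac{\sqrt{34}}{22757} \approx 16225.0$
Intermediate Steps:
$W{\left(L \right)} = -3 + \sqrt{2} \sqrt{L}$ ($W{\left(L \right)} = -3 + \sqrt{L + L} = -3 + \sqrt{2 L} = -3 + \sqrt{2} \sqrt{L}$)
$D = - \frac{3}{22757} + \frac{\sqrt{34}}{22757}$ ($D = \frac{-3 + \sqrt{2} \sqrt{17}}{22757} = \left(-3 + \sqrt{34}\right) \frac{1}{22757} = - \frac{3}{22757} + \frac{\sqrt{34}}{22757} \approx 0.0001244$)
$D + \left(\left(7236 + 33\right) + 8956\right) = \left(- \frac{3}{22757} + \frac{\sqrt{34}}{22757}\right) + \left(\left(7236 + 33\right) + 8956\right) = \left(- \frac{3}{22757} + \frac{\sqrt{34}}{22757}\right) + \left(7269 + 8956\right) = \left(- \frac{3}{22757} + \frac{\sqrt{34}}{22757}\right) + 16225 = \frac{369232322}{22757} + \frac{\sqrt{34}}{22757}$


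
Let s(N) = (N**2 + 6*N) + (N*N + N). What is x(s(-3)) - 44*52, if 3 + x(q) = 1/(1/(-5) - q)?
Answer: -32069/14 ≈ -2290.6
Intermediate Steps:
s(N) = 2*N**2 + 7*N (s(N) = (N**2 + 6*N) + (N**2 + N) = (N**2 + 6*N) + (N + N**2) = 2*N**2 + 7*N)
x(q) = -3 + 1/(-1/5 - q) (x(q) = -3 + 1/(1/(-5) - q) = -3 + 1/(-1/5 - q))
x(s(-3)) - 44*52 = (-8 - (-45)*(7 + 2*(-3)))/(1 + 5*(-3*(7 + 2*(-3)))) - 44*52 = (-8 - (-45)*(7 - 6))/(1 + 5*(-3*(7 - 6))) - 2288 = (-8 - (-45))/(1 + 5*(-3*1)) - 2288 = (-8 - 15*(-3))/(1 + 5*(-3)) - 2288 = (-8 + 45)/(1 - 15) - 2288 = 37/(-14) - 2288 = -1/14*37 - 2288 = -37/14 - 2288 = -32069/14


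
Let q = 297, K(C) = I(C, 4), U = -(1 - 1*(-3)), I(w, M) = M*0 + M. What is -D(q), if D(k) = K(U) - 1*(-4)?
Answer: -8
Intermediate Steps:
I(w, M) = M (I(w, M) = 0 + M = M)
U = -4 (U = -(1 + 3) = -1*4 = -4)
K(C) = 4
D(k) = 8 (D(k) = 4 - 1*(-4) = 4 + 4 = 8)
-D(q) = -1*8 = -8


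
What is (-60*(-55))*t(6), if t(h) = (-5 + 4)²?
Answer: 3300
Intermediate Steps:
t(h) = 1 (t(h) = (-1)² = 1)
(-60*(-55))*t(6) = -60*(-55)*1 = 3300*1 = 3300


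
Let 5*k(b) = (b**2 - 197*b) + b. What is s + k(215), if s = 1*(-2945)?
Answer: -2128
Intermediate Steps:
k(b) = -196*b/5 + b**2/5 (k(b) = ((b**2 - 197*b) + b)/5 = (b**2 - 196*b)/5 = -196*b/5 + b**2/5)
s = -2945
s + k(215) = -2945 + (1/5)*215*(-196 + 215) = -2945 + (1/5)*215*19 = -2945 + 817 = -2128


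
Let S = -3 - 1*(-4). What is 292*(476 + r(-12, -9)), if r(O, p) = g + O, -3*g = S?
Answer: 406172/3 ≈ 1.3539e+5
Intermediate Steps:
S = 1 (S = -3 + 4 = 1)
g = -⅓ (g = -⅓*1 = -⅓ ≈ -0.33333)
r(O, p) = -⅓ + O
292*(476 + r(-12, -9)) = 292*(476 + (-⅓ - 12)) = 292*(476 - 37/3) = 292*(1391/3) = 406172/3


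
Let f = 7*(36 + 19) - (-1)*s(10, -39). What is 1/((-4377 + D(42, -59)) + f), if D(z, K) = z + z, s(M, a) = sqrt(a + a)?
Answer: -1954/7636271 - I*sqrt(78)/15272542 ≈ -0.00025588 - 5.7828e-7*I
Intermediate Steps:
s(M, a) = sqrt(2)*sqrt(a) (s(M, a) = sqrt(2*a) = sqrt(2)*sqrt(a))
D(z, K) = 2*z
f = 385 + I*sqrt(78) (f = 7*(36 + 19) - (-1)*sqrt(2)*sqrt(-39) = 7*55 - (-1)*sqrt(2)*(I*sqrt(39)) = 385 - (-1)*I*sqrt(78) = 385 + I*sqrt(78) ≈ 385.0 + 8.8318*I)
1/((-4377 + D(42, -59)) + f) = 1/((-4377 + 2*42) + (385 + I*sqrt(78))) = 1/((-4377 + 84) + (385 + I*sqrt(78))) = 1/(-4293 + (385 + I*sqrt(78))) = 1/(-3908 + I*sqrt(78))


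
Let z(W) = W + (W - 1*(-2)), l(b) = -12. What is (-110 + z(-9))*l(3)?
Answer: 1512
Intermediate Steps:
z(W) = 2 + 2*W (z(W) = W + (W + 2) = W + (2 + W) = 2 + 2*W)
(-110 + z(-9))*l(3) = (-110 + (2 + 2*(-9)))*(-12) = (-110 + (2 - 18))*(-12) = (-110 - 16)*(-12) = -126*(-12) = 1512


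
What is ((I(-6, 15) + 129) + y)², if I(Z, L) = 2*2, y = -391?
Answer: 66564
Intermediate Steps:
I(Z, L) = 4
((I(-6, 15) + 129) + y)² = ((4 + 129) - 391)² = (133 - 391)² = (-258)² = 66564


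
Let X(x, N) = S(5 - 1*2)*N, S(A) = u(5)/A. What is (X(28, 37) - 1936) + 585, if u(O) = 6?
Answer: -1277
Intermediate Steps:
S(A) = 6/A
X(x, N) = 2*N (X(x, N) = (6/(5 - 1*2))*N = (6/(5 - 2))*N = (6/3)*N = (6*(⅓))*N = 2*N)
(X(28, 37) - 1936) + 585 = (2*37 - 1936) + 585 = (74 - 1936) + 585 = -1862 + 585 = -1277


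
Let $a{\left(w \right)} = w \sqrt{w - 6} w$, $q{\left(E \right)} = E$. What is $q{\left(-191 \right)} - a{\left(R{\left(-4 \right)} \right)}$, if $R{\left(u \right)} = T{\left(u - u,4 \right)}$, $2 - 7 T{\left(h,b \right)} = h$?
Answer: $-191 - \frac{8 i \sqrt{70}}{343} \approx -191.0 - 0.19514 i$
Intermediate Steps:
$T{\left(h,b \right)} = \frac{2}{7} - \frac{h}{7}$
$R{\left(u \right)} = \frac{2}{7}$ ($R{\left(u \right)} = \frac{2}{7} - \frac{u - u}{7} = \frac{2}{7} - 0 = \frac{2}{7} + 0 = \frac{2}{7}$)
$a{\left(w \right)} = w^{2} \sqrt{-6 + w}$ ($a{\left(w \right)} = w \sqrt{-6 + w} w = w^{2} \sqrt{-6 + w}$)
$q{\left(-191 \right)} - a{\left(R{\left(-4 \right)} \right)} = -191 - \left(\frac{2}{7}\right)^{2} \sqrt{-6 + \frac{2}{7}} = -191 - \frac{4 \sqrt{- \frac{40}{7}}}{49} = -191 - \frac{4 \frac{2 i \sqrt{70}}{7}}{49} = -191 - \frac{8 i \sqrt{70}}{343}$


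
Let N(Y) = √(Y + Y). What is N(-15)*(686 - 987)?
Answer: -301*I*√30 ≈ -1648.6*I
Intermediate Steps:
N(Y) = √2*√Y (N(Y) = √(2*Y) = √2*√Y)
N(-15)*(686 - 987) = (√2*√(-15))*(686 - 987) = (√2*(I*√15))*(-301) = (I*√30)*(-301) = -301*I*√30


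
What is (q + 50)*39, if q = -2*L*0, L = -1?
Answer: 1950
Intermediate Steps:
q = 0 (q = -2*(-1)*0 = 2*0 = 0)
(q + 50)*39 = (0 + 50)*39 = 50*39 = 1950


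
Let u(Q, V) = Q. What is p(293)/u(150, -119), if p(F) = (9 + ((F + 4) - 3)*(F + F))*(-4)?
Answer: -114862/25 ≈ -4594.5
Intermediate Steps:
p(F) = -36 - 8*F*(1 + F) (p(F) = (9 + ((4 + F) - 3)*(2*F))*(-4) = (9 + (1 + F)*(2*F))*(-4) = (9 + 2*F*(1 + F))*(-4) = -36 - 8*F*(1 + F))
p(293)/u(150, -119) = (-36 - 8*293 - 8*293**2)/150 = (-36 - 2344 - 8*85849)*(1/150) = (-36 - 2344 - 686792)*(1/150) = -689172*1/150 = -114862/25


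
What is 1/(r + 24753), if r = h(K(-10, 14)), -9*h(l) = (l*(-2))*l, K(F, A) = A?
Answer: 9/223169 ≈ 4.0328e-5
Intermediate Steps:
h(l) = 2*l²/9 (h(l) = -l*(-2)*l/9 = -(-2*l)*l/9 = -(-2)*l²/9 = 2*l²/9)
r = 392/9 (r = (2/9)*14² = (2/9)*196 = 392/9 ≈ 43.556)
1/(r + 24753) = 1/(392/9 + 24753) = 1/(223169/9) = 9/223169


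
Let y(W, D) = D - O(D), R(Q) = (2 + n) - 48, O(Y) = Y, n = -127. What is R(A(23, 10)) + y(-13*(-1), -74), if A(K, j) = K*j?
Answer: -173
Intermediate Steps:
R(Q) = -173 (R(Q) = (2 - 127) - 48 = -125 - 48 = -173)
y(W, D) = 0 (y(W, D) = D - D = 0)
R(A(23, 10)) + y(-13*(-1), -74) = -173 + 0 = -173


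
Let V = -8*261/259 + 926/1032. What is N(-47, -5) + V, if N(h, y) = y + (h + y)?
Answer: -8575199/133644 ≈ -64.164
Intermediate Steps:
N(h, y) = h + 2*y
V = -957491/133644 (V = -2088*1/259 + 926*(1/1032) = -2088/259 + 463/516 = -957491/133644 ≈ -7.1645)
N(-47, -5) + V = (-47 + 2*(-5)) - 957491/133644 = (-47 - 10) - 957491/133644 = -57 - 957491/133644 = -8575199/133644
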